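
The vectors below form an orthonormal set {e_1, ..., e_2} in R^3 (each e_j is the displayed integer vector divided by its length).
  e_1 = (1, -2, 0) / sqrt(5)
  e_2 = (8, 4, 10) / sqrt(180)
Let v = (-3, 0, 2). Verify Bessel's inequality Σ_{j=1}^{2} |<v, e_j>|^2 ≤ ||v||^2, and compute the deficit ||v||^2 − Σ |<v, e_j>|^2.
Σ |<v, e_j>|^2 = 17/9; ||v||^2 = 13; deficit = 100/9

Write each e_j = u_j / sqrt(<u_j, u_j>) where u_j is the displayed integer vector. Then <v, e_j> = <v, u_j> / sqrt(<u_j, u_j>), so |<v, e_j>|^2 = <v, u_j>^2 / <u_j, u_j>.
Coefficients: <v, e_1> = -3/sqrt(5), <v, e_2> = -4/sqrt(180).
Square and sum: Σ |<v, e_j>|^2 = 17/9.
Compute ||v||^2 = v·v = 13.
Deficit = 13 − 17/9 = 100/9 ≥ 0, confirming Bessel's inequality. (The deficit equals ||v − Σ <v,e_j> e_j||^2, the squared distance from v to span{e_j}.)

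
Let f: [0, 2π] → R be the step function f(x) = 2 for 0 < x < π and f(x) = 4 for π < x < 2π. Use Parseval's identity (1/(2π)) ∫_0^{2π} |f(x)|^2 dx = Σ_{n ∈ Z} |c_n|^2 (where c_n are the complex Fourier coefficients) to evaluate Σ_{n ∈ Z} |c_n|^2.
Σ |c_n|^2 = 10

Parseval equates the L^2 energy of f (normalised by 1/(2π)) with the ℓ^2 sum of its Fourier coefficients: (1/(2π)) ∫_0^{2π} |f|^2 = Σ |c_n|^2.
Compute the left side: (1/(2π)) [∫_0^π 2^2 dx + ∫_π^{2π} 4^2 dx] = (1/(2π)) · (4π + 16π) = (4 + 16)/2 = 10.
So Σ_{n ∈ Z} |c_n|^2 = 10.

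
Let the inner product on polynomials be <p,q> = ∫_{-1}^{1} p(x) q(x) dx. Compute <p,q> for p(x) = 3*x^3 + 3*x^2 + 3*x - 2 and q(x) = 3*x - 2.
<p,q> = 68/5

Expand the product: p(x)·q(x) = 9*x^4 + 3*x^3 + 3*x^2 - 12*x + 4.
∫_{-1}^{1} of each monomial x^k gives [2/(k+1) if k even, 0 if k odd]. Integrating term-by-term (or equivalently evaluating the antiderivative F(x) = 9*x^5/5 + 3*x^4/4 + x^3 - 6*x^2 + 4*x at the endpoints):
  F(1) − F(−1) = 31/20 − (-241/20) = 68/5.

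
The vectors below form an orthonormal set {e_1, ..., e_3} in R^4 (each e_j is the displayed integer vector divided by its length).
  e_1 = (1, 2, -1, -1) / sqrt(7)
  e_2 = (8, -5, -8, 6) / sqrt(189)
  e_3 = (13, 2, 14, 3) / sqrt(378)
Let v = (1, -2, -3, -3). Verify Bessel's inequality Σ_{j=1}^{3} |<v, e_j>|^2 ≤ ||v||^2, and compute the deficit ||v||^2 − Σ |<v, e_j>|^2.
Σ |<v, e_j>|^2 = 9; ||v||^2 = 23; deficit = 14

Write each e_j = u_j / sqrt(<u_j, u_j>) where u_j is the displayed integer vector. Then <v, e_j> = <v, u_j> / sqrt(<u_j, u_j>), so |<v, e_j>|^2 = <v, u_j>^2 / <u_j, u_j>.
Coefficients: <v, e_1> = 3/sqrt(7), <v, e_2> = 24/sqrt(189), <v, e_3> = -42/sqrt(378).
Square and sum: Σ |<v, e_j>|^2 = 9.
Compute ||v||^2 = v·v = 23.
Deficit = 23 − 9 = 14 ≥ 0, confirming Bessel's inequality. (The deficit equals ||v − Σ <v,e_j> e_j||^2, the squared distance from v to span{e_j}.)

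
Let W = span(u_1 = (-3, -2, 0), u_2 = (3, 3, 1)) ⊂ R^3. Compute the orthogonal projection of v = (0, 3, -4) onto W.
proj_W(v) = (21/11, 3/22, -25/22)

Set up U = [u_1 | ... | u_2] ∈ R^(3×2). The projector onto W = col(U) is P = U (U^T U)^(-1) U^T.
Compute U^T U =
  [13, -15]
  [-15, 19],
and U^T v = (-6, 5).
Solve U^T U · c = U^T v for the coefficients: c = (-39/22, -25/22). The projection is proj_W(v) = U c.
Check: (v - proj_W(v)) · u_1 = 0  (should be 0).
Check: (v - proj_W(v)) · u_2 = 0  (should be 0).
Result: proj_W(v) = (21/11, 3/22, -25/22).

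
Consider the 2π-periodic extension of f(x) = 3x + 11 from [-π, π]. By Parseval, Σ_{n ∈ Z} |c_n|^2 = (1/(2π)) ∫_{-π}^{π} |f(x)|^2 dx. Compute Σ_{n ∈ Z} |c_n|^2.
Σ |c_n|^2 = 3π^2 + 121

Expand and integrate term by term over [-π, π]:
  ∫ (3x)^2 dx = 9·(2π^3/3); ∫ 2·3·(11)·x dx = 0 (odd integrand); ∫ 11^2 dx = 121·2π.
So (1/(2π)) ∫_{-π}^{π} (3x + 11)^2 dx = 9π^2/3 + 121 = 3π^2 + 121.
Parseval ⇒ Σ |c_n|^2 = 3π^2 + 121.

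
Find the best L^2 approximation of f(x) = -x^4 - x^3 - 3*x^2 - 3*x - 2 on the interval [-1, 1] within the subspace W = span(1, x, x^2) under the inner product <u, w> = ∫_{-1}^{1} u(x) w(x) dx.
g(x) = -27*x^2/7 - 18*x/5 - 67/35

The best approximation g ∈ W is the orthogonal projection of f onto W. Writing g = a_0 + a_1 x + a_2 x^2, the coefficients solve the normal equations G · a = b where
  G_{ij} = <φ_i, φ_j> and b_i = <f, φ_i>, with φ_0 = 1, φ_1 = x, φ_2 = x^2.
G =
  [2, 0, 2/3]
  [0, 2/3, 0]
  [2/3, 0, 2/5],
b = (-32/5, -12/5, -296/105).
Solving gives a_0 = -67/35, a_1 = -18/5, a_2 = -27/7, so
  g(x) = -27*x^2/7 - 18*x/5 - 67/35.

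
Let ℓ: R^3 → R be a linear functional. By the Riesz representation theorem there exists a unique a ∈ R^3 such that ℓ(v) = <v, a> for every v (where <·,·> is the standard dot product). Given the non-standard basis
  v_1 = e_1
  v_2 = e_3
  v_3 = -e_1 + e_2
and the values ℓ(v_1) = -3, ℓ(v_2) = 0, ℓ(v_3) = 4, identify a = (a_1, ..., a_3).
a = (-3, 1, 0)

Write a = (a_1, ..., a_3) in the standard basis. For each basis vector v_i, ℓ(v_i) = <v_i, a> is a linear equation in the a_j's. Collect the n equations into a matrix system V a = ℓ, where row i of V is v_i (expressed in the standard basis). Since V is invertible (lower-triangular with 1s on the diagonal, up to permutation), solve by back-substitution:
  V =
[[1, 0, 0],
 [0, 0, 1],
 [-1, 1, 0]]
  V a = (-3, 0, 4)
Solving gives a = (-3, 1, 0).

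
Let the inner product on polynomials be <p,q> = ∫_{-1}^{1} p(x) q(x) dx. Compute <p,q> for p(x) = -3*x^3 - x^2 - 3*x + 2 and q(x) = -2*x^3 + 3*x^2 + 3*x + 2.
<p,q> = 418/105

Expand the product: p(x)·q(x) = 6*x^6 - 7*x^5 - 6*x^4 - 22*x^3 - 5*x^2 + 4.
∫_{-1}^{1} of each monomial x^k gives [2/(k+1) if k even, 0 if k odd]. Integrating term-by-term (or equivalently evaluating the antiderivative F(x) = 6*x^7/7 - 7*x^6/6 - 6*x^5/5 - 11*x^4/2 - 5*x^3/3 + 4*x at the endpoints):
  F(1) − F(−1) = -491/105 − (-303/35) = 418/105.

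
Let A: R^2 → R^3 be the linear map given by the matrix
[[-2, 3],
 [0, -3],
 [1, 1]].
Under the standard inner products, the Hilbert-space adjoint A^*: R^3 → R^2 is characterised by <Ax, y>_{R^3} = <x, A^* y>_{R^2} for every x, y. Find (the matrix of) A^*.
A^* = A^T =
[[-2, 0, 1],
 [3, -3, 1]]

For real matrices with standard dot products, the defining identity <Ax, y> = <x, A^* y> gives (Ax)^T y = x^T (A^*) y, i.e. x^T A^T y = x^T (A^*) y. Since this holds for all x, y, we must have A^* = A^T. Therefore
A^* =
[[-2, 0, 1],
 [3, -3, 1]].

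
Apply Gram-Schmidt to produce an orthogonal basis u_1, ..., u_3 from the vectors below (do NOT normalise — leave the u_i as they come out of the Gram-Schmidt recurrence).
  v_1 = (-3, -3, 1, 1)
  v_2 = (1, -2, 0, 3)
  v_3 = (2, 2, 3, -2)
Orthogonal basis:
  u_1 = (-3, -3, 1, 1)
  u_2 = (19/10, -11/10, -3/10, 27/10)
  u_3 = (66/61, -9/122, 419/122, -25/61)

Apply the Gram-Schmidt recurrence
  u_1 = v_1
  u_i = v_i − Σ_{j<i} ((v_i · u_j) / (u_j · u_j)) · u_j.

Step by step this gives:
  u_1 = (-3, -3, 1, 1)
  u_2 = (19/10, -11/10, -3/10, 27/10)
  u_3 = (66/61, -9/122, 419/122, -25/61)

Orthogonality check:
  u_2 · u_1 = 0 (should be 0)
  u_3 · u_1 = 0 (should be 0)
  u_3 · u_2 = 0 (should be 0)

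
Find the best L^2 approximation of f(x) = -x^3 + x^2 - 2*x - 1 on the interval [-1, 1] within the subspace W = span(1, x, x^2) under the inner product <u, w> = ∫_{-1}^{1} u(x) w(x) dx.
g(x) = x^2 - 13*x/5 - 1

The best approximation g ∈ W is the orthogonal projection of f onto W. Writing g = a_0 + a_1 x + a_2 x^2, the coefficients solve the normal equations G · a = b where
  G_{ij} = <φ_i, φ_j> and b_i = <f, φ_i>, with φ_0 = 1, φ_1 = x, φ_2 = x^2.
G =
  [2, 0, 2/3]
  [0, 2/3, 0]
  [2/3, 0, 2/5],
b = (-4/3, -26/15, -4/15).
Solving gives a_0 = -1, a_1 = -13/5, a_2 = 1, so
  g(x) = x^2 - 13*x/5 - 1.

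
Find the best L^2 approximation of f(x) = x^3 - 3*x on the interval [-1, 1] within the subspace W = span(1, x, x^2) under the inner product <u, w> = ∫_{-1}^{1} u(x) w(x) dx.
g(x) = -12*x/5

The best approximation g ∈ W is the orthogonal projection of f onto W. Writing g = a_0 + a_1 x + a_2 x^2, the coefficients solve the normal equations G · a = b where
  G_{ij} = <φ_i, φ_j> and b_i = <f, φ_i>, with φ_0 = 1, φ_1 = x, φ_2 = x^2.
G =
  [2, 0, 2/3]
  [0, 2/3, 0]
  [2/3, 0, 2/5],
b = (0, -8/5, 0).
Solving gives a_0 = 0, a_1 = -12/5, a_2 = 0, so
  g(x) = -12*x/5.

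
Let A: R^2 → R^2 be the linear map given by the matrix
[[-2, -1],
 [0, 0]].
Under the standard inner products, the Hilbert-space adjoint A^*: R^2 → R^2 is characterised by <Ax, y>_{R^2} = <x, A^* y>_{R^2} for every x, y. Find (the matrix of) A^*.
A^* = A^T =
[[-2, 0],
 [-1, 0]]

For real matrices with standard dot products, the defining identity <Ax, y> = <x, A^* y> gives (Ax)^T y = x^T (A^*) y, i.e. x^T A^T y = x^T (A^*) y. Since this holds for all x, y, we must have A^* = A^T. Therefore
A^* =
[[-2, 0],
 [-1, 0]].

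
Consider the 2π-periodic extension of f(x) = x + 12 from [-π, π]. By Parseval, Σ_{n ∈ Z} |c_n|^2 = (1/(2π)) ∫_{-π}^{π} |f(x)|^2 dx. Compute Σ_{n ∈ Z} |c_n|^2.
Σ |c_n|^2 = π^2/3 + 144

Expand and integrate term by term over [-π, π]:
  ∫ (x)^2 dx = 1·(2π^3/3); ∫ 2·1·(12)·x dx = 0 (odd integrand); ∫ 12^2 dx = 144·2π.
So (1/(2π)) ∫_{-π}^{π} (x + 12)^2 dx = 1π^2/3 + 144 = π^2/3 + 144.
Parseval ⇒ Σ |c_n|^2 = π^2/3 + 144.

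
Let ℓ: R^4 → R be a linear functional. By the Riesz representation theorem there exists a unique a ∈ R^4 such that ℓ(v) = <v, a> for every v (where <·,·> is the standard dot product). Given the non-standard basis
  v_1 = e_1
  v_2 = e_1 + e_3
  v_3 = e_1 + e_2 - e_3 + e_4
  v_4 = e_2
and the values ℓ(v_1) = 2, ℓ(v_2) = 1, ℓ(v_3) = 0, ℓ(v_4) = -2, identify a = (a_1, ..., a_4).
a = (2, -2, -1, -1)

Write a = (a_1, ..., a_4) in the standard basis. For each basis vector v_i, ℓ(v_i) = <v_i, a> is a linear equation in the a_j's. Collect the n equations into a matrix system V a = ℓ, where row i of V is v_i (expressed in the standard basis). Since V is invertible (lower-triangular with 1s on the diagonal, up to permutation), solve by back-substitution:
  V =
[[1, 0, 0, 0],
 [1, 0, 1, 0],
 [1, 1, -1, 1],
 [0, 1, 0, 0]]
  V a = (2, 1, 0, -2)
Solving gives a = (2, -2, -1, -1).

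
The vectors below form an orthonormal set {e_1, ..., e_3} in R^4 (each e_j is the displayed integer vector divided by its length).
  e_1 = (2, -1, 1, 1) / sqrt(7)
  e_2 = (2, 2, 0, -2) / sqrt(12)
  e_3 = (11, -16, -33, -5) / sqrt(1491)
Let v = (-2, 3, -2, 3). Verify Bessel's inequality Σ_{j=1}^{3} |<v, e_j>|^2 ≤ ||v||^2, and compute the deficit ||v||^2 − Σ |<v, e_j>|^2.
Σ |<v, e_j>|^2 = 477/71; ||v||^2 = 26; deficit = 1369/71

Write each e_j = u_j / sqrt(<u_j, u_j>) where u_j is the displayed integer vector. Then <v, e_j> = <v, u_j> / sqrt(<u_j, u_j>), so |<v, e_j>|^2 = <v, u_j>^2 / <u_j, u_j>.
Coefficients: <v, e_1> = -6/sqrt(7), <v, e_2> = -4/sqrt(12), <v, e_3> = -19/sqrt(1491).
Square and sum: Σ |<v, e_j>|^2 = 477/71.
Compute ||v||^2 = v·v = 26.
Deficit = 26 − 477/71 = 1369/71 ≥ 0, confirming Bessel's inequality. (The deficit equals ||v − Σ <v,e_j> e_j||^2, the squared distance from v to span{e_j}.)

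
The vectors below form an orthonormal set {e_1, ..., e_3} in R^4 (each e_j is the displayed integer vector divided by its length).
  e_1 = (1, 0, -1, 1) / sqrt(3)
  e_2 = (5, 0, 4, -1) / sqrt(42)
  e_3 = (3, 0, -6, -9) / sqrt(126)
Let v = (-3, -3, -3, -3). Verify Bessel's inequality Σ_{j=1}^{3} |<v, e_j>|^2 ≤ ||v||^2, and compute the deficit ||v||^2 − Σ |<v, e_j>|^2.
Σ |<v, e_j>|^2 = 27; ||v||^2 = 36; deficit = 9

Write each e_j = u_j / sqrt(<u_j, u_j>) where u_j is the displayed integer vector. Then <v, e_j> = <v, u_j> / sqrt(<u_j, u_j>), so |<v, e_j>|^2 = <v, u_j>^2 / <u_j, u_j>.
Coefficients: <v, e_1> = -3/sqrt(3), <v, e_2> = -24/sqrt(42), <v, e_3> = 36/sqrt(126).
Square and sum: Σ |<v, e_j>|^2 = 27.
Compute ||v||^2 = v·v = 36.
Deficit = 36 − 27 = 9 ≥ 0, confirming Bessel's inequality. (The deficit equals ||v − Σ <v,e_j> e_j||^2, the squared distance from v to span{e_j}.)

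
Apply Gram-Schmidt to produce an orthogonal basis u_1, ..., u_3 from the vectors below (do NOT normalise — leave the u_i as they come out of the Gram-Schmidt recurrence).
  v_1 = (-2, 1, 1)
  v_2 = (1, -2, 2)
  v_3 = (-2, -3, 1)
Orthogonal basis:
  u_1 = (-2, 1, 1)
  u_2 = (1/3, -5/3, 7/3)
  u_3 = (-8/5, -2, -6/5)

Apply the Gram-Schmidt recurrence
  u_1 = v_1
  u_i = v_i − Σ_{j<i} ((v_i · u_j) / (u_j · u_j)) · u_j.

Step by step this gives:
  u_1 = (-2, 1, 1)
  u_2 = (1/3, -5/3, 7/3)
  u_3 = (-8/5, -2, -6/5)

Orthogonality check:
  u_2 · u_1 = 0 (should be 0)
  u_3 · u_1 = 0 (should be 0)
  u_3 · u_2 = 0 (should be 0)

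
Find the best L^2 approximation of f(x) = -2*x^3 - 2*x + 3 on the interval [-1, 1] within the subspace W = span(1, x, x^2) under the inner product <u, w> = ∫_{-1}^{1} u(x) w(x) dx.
g(x) = 3 - 16*x/5

The best approximation g ∈ W is the orthogonal projection of f onto W. Writing g = a_0 + a_1 x + a_2 x^2, the coefficients solve the normal equations G · a = b where
  G_{ij} = <φ_i, φ_j> and b_i = <f, φ_i>, with φ_0 = 1, φ_1 = x, φ_2 = x^2.
G =
  [2, 0, 2/3]
  [0, 2/3, 0]
  [2/3, 0, 2/5],
b = (6, -32/15, 2).
Solving gives a_0 = 3, a_1 = -16/5, a_2 = 0, so
  g(x) = 3 - 16*x/5.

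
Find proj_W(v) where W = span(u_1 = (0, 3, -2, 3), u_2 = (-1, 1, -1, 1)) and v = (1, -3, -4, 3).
proj_W(v) = (-1/12, 13/12, -3/4, 13/12)

Set up U = [u_1 | ... | u_2] ∈ R^(4×2). The projector onto W = col(U) is P = U (U^T U)^(-1) U^T.
Compute U^T U =
  [22, 8]
  [8, 4],
and U^T v = (8, 3).
Solve U^T U · c = U^T v for the coefficients: c = (1/3, 1/12). The projection is proj_W(v) = U c.
Check: (v - proj_W(v)) · u_1 = 0  (should be 0).
Check: (v - proj_W(v)) · u_2 = 0  (should be 0).
Result: proj_W(v) = (-1/12, 13/12, -3/4, 13/12).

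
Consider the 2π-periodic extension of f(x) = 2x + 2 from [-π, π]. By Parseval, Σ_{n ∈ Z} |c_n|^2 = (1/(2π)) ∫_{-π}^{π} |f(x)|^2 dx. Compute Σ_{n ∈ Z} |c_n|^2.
Σ |c_n|^2 = 4π^2/3 + 4

Expand and integrate term by term over [-π, π]:
  ∫ (2x)^2 dx = 4·(2π^3/3); ∫ 2·2·(2)·x dx = 0 (odd integrand); ∫ 2^2 dx = 4·2π.
So (1/(2π)) ∫_{-π}^{π} (2x + 2)^2 dx = 4π^2/3 + 4 = 4π^2/3 + 4.
Parseval ⇒ Σ |c_n|^2 = 4π^2/3 + 4.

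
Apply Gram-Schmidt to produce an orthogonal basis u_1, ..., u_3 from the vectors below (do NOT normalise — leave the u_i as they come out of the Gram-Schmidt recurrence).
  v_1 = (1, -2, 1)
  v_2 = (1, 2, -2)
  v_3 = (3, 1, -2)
Orthogonal basis:
  u_1 = (1, -2, 1)
  u_2 = (11/6, 1/3, -7/6)
  u_3 = (2/29, 3/29, 4/29)

Apply the Gram-Schmidt recurrence
  u_1 = v_1
  u_i = v_i − Σ_{j<i} ((v_i · u_j) / (u_j · u_j)) · u_j.

Step by step this gives:
  u_1 = (1, -2, 1)
  u_2 = (11/6, 1/3, -7/6)
  u_3 = (2/29, 3/29, 4/29)

Orthogonality check:
  u_2 · u_1 = 0 (should be 0)
  u_3 · u_1 = 0 (should be 0)
  u_3 · u_2 = 0 (should be 0)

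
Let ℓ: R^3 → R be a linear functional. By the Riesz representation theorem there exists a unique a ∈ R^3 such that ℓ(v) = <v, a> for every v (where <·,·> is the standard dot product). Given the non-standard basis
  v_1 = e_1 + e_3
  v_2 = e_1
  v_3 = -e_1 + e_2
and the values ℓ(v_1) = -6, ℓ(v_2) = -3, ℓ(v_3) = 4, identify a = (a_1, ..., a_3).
a = (-3, 1, -3)

Write a = (a_1, ..., a_3) in the standard basis. For each basis vector v_i, ℓ(v_i) = <v_i, a> is a linear equation in the a_j's. Collect the n equations into a matrix system V a = ℓ, where row i of V is v_i (expressed in the standard basis). Since V is invertible (lower-triangular with 1s on the diagonal, up to permutation), solve by back-substitution:
  V =
[[1, 0, 1],
 [1, 0, 0],
 [-1, 1, 0]]
  V a = (-6, -3, 4)
Solving gives a = (-3, 1, -3).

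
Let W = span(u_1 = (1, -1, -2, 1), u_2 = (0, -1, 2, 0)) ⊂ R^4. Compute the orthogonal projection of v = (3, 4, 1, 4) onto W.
proj_W(v) = (-1/26, 6/13, -10/13, -1/26)

Set up U = [u_1 | ... | u_2] ∈ R^(4×2). The projector onto W = col(U) is P = U (U^T U)^(-1) U^T.
Compute U^T U =
  [7, -3]
  [-3, 5],
and U^T v = (1, -2).
Solve U^T U · c = U^T v for the coefficients: c = (-1/26, -11/26). The projection is proj_W(v) = U c.
Check: (v - proj_W(v)) · u_1 = 0  (should be 0).
Check: (v - proj_W(v)) · u_2 = 0  (should be 0).
Result: proj_W(v) = (-1/26, 6/13, -10/13, -1/26).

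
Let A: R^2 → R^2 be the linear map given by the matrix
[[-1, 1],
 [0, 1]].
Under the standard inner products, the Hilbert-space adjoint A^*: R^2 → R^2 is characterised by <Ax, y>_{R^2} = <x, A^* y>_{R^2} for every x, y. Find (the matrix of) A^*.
A^* = A^T =
[[-1, 0],
 [1, 1]]

For real matrices with standard dot products, the defining identity <Ax, y> = <x, A^* y> gives (Ax)^T y = x^T (A^*) y, i.e. x^T A^T y = x^T (A^*) y. Since this holds for all x, y, we must have A^* = A^T. Therefore
A^* =
[[-1, 0],
 [1, 1]].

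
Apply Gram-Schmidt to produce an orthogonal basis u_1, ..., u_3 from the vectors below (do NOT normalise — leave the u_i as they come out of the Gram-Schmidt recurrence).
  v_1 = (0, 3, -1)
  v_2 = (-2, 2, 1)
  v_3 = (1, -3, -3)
Orthogonal basis:
  u_1 = (0, 3, -1)
  u_2 = (-2, 1/2, 3/2)
  u_3 = (-19/13, -38/65, -114/65)

Apply the Gram-Schmidt recurrence
  u_1 = v_1
  u_i = v_i − Σ_{j<i} ((v_i · u_j) / (u_j · u_j)) · u_j.

Step by step this gives:
  u_1 = (0, 3, -1)
  u_2 = (-2, 1/2, 3/2)
  u_3 = (-19/13, -38/65, -114/65)

Orthogonality check:
  u_2 · u_1 = 0 (should be 0)
  u_3 · u_1 = 0 (should be 0)
  u_3 · u_2 = 0 (should be 0)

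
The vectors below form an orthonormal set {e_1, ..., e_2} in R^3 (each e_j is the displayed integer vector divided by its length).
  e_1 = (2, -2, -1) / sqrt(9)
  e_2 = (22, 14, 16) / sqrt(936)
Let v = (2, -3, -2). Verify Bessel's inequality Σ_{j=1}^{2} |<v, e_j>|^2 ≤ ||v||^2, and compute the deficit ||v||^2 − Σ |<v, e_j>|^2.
Σ |<v, e_j>|^2 = 441/26; ||v||^2 = 17; deficit = 1/26

Write each e_j = u_j / sqrt(<u_j, u_j>) where u_j is the displayed integer vector. Then <v, e_j> = <v, u_j> / sqrt(<u_j, u_j>), so |<v, e_j>|^2 = <v, u_j>^2 / <u_j, u_j>.
Coefficients: <v, e_1> = 12/sqrt(9), <v, e_2> = -30/sqrt(936).
Square and sum: Σ |<v, e_j>|^2 = 441/26.
Compute ||v||^2 = v·v = 17.
Deficit = 17 − 441/26 = 1/26 ≥ 0, confirming Bessel's inequality. (The deficit equals ||v − Σ <v,e_j> e_j||^2, the squared distance from v to span{e_j}.)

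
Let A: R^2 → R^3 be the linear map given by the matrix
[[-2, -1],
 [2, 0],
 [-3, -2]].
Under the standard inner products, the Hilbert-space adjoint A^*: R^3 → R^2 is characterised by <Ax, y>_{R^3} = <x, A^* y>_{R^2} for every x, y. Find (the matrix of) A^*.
A^* = A^T =
[[-2, 2, -3],
 [-1, 0, -2]]

For real matrices with standard dot products, the defining identity <Ax, y> = <x, A^* y> gives (Ax)^T y = x^T (A^*) y, i.e. x^T A^T y = x^T (A^*) y. Since this holds for all x, y, we must have A^* = A^T. Therefore
A^* =
[[-2, 2, -3],
 [-1, 0, -2]].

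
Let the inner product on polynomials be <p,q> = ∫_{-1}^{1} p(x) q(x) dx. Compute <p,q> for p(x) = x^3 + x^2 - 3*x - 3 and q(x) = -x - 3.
<p,q> = 88/5

Expand the product: p(x)·q(x) = -x^4 - 4*x^3 + 12*x + 9.
∫_{-1}^{1} of each monomial x^k gives [2/(k+1) if k even, 0 if k odd]. Integrating term-by-term (or equivalently evaluating the antiderivative F(x) = -x^5/5 - x^4 + 6*x^2 + 9*x at the endpoints):
  F(1) − F(−1) = 69/5 − (-19/5) = 88/5.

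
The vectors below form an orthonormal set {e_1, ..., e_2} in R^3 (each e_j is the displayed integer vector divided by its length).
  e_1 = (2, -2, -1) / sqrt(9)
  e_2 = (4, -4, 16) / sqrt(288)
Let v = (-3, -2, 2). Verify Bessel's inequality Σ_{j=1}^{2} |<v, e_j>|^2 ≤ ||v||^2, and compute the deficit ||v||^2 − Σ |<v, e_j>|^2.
Σ |<v, e_j>|^2 = 9/2; ||v||^2 = 17; deficit = 25/2

Write each e_j = u_j / sqrt(<u_j, u_j>) where u_j is the displayed integer vector. Then <v, e_j> = <v, u_j> / sqrt(<u_j, u_j>), so |<v, e_j>|^2 = <v, u_j>^2 / <u_j, u_j>.
Coefficients: <v, e_1> = -4/sqrt(9), <v, e_2> = 28/sqrt(288).
Square and sum: Σ |<v, e_j>|^2 = 9/2.
Compute ||v||^2 = v·v = 17.
Deficit = 17 − 9/2 = 25/2 ≥ 0, confirming Bessel's inequality. (The deficit equals ||v − Σ <v,e_j> e_j||^2, the squared distance from v to span{e_j}.)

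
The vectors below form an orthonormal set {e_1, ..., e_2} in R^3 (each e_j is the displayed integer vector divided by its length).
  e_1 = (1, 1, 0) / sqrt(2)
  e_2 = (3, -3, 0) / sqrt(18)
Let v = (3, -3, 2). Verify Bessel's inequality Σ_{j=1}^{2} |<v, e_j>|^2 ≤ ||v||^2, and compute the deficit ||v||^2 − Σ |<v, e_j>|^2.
Σ |<v, e_j>|^2 = 18; ||v||^2 = 22; deficit = 4

Write each e_j = u_j / sqrt(<u_j, u_j>) where u_j is the displayed integer vector. Then <v, e_j> = <v, u_j> / sqrt(<u_j, u_j>), so |<v, e_j>|^2 = <v, u_j>^2 / <u_j, u_j>.
Coefficients: <v, e_1> = 0/sqrt(2), <v, e_2> = 18/sqrt(18).
Square and sum: Σ |<v, e_j>|^2 = 18.
Compute ||v||^2 = v·v = 22.
Deficit = 22 − 18 = 4 ≥ 0, confirming Bessel's inequality. (The deficit equals ||v − Σ <v,e_j> e_j||^2, the squared distance from v to span{e_j}.)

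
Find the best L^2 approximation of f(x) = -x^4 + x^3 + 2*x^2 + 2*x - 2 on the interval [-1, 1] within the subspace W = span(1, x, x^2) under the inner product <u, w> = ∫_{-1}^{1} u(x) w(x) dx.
g(x) = 8*x^2/7 + 13*x/5 - 67/35

The best approximation g ∈ W is the orthogonal projection of f onto W. Writing g = a_0 + a_1 x + a_2 x^2, the coefficients solve the normal equations G · a = b where
  G_{ij} = <φ_i, φ_j> and b_i = <f, φ_i>, with φ_0 = 1, φ_1 = x, φ_2 = x^2.
G =
  [2, 0, 2/3]
  [0, 2/3, 0]
  [2/3, 0, 2/5],
b = (-46/15, 26/15, -86/105).
Solving gives a_0 = -67/35, a_1 = 13/5, a_2 = 8/7, so
  g(x) = 8*x^2/7 + 13*x/5 - 67/35.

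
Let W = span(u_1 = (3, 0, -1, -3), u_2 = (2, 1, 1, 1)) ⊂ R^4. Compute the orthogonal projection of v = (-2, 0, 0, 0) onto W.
proj_W(v) = (-230/129, -64/129, -10/43, 38/129)

Set up U = [u_1 | ... | u_2] ∈ R^(4×2). The projector onto W = col(U) is P = U (U^T U)^(-1) U^T.
Compute U^T U =
  [19, 2]
  [2, 7],
and U^T v = (-6, -4).
Solve U^T U · c = U^T v for the coefficients: c = (-34/129, -64/129). The projection is proj_W(v) = U c.
Check: (v - proj_W(v)) · u_1 = 0  (should be 0).
Check: (v - proj_W(v)) · u_2 = 0  (should be 0).
Result: proj_W(v) = (-230/129, -64/129, -10/43, 38/129).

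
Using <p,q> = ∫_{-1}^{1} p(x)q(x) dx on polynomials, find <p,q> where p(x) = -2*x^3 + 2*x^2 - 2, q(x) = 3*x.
<p,q> = -12/5

Expand the product: p(x)·q(x) = -6*x^4 + 6*x^3 - 6*x.
∫_{-1}^{1} of each monomial x^k gives [2/(k+1) if k even, 0 if k odd]. Integrating term-by-term (or equivalently evaluating the antiderivative F(x) = -6*x^5/5 + 3*x^4/2 - 3*x^2 at the endpoints):
  F(1) − F(−1) = -27/10 − (-3/10) = -12/5.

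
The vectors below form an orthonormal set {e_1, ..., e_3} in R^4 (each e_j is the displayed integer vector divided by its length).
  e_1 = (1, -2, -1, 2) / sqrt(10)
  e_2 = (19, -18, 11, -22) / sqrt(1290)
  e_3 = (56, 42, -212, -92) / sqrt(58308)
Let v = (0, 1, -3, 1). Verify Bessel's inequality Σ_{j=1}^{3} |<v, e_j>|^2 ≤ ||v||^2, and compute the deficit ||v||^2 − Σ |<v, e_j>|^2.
Σ |<v, e_j>|^2 = 1234/113; ||v||^2 = 11; deficit = 9/113

Write each e_j = u_j / sqrt(<u_j, u_j>) where u_j is the displayed integer vector. Then <v, e_j> = <v, u_j> / sqrt(<u_j, u_j>), so |<v, e_j>|^2 = <v, u_j>^2 / <u_j, u_j>.
Coefficients: <v, e_1> = 3/sqrt(10), <v, e_2> = -73/sqrt(1290), <v, e_3> = 586/sqrt(58308).
Square and sum: Σ |<v, e_j>|^2 = 1234/113.
Compute ||v||^2 = v·v = 11.
Deficit = 11 − 1234/113 = 9/113 ≥ 0, confirming Bessel's inequality. (The deficit equals ||v − Σ <v,e_j> e_j||^2, the squared distance from v to span{e_j}.)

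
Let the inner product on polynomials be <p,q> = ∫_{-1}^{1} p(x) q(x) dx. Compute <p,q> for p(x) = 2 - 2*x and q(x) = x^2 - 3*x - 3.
<p,q> = -20/3

Expand the product: p(x)·q(x) = -2*x^3 + 8*x^2 - 6.
∫_{-1}^{1} of each monomial x^k gives [2/(k+1) if k even, 0 if k odd]. Integrating term-by-term (or equivalently evaluating the antiderivative F(x) = -x^4/2 + 8*x^3/3 - 6*x at the endpoints):
  F(1) − F(−1) = -23/6 − (17/6) = -20/3.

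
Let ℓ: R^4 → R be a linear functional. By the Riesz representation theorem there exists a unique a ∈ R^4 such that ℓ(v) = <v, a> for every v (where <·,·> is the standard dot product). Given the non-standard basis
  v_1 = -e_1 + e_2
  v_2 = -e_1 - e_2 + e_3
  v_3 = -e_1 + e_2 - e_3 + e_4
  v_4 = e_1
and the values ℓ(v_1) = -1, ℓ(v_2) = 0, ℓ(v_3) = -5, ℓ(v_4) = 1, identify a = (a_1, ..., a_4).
a = (1, 0, 1, -3)

Write a = (a_1, ..., a_4) in the standard basis. For each basis vector v_i, ℓ(v_i) = <v_i, a> is a linear equation in the a_j's. Collect the n equations into a matrix system V a = ℓ, where row i of V is v_i (expressed in the standard basis). Since V is invertible (lower-triangular with 1s on the diagonal, up to permutation), solve by back-substitution:
  V =
[[-1, 1, 0, 0],
 [-1, -1, 1, 0],
 [-1, 1, -1, 1],
 [1, 0, 0, 0]]
  V a = (-1, 0, -5, 1)
Solving gives a = (1, 0, 1, -3).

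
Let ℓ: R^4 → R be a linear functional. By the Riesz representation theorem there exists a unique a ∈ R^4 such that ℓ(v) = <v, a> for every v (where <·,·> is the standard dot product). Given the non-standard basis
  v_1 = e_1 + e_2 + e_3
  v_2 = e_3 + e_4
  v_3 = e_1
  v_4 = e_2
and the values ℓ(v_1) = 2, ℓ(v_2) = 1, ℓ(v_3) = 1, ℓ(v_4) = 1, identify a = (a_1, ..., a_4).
a = (1, 1, 0, 1)

Write a = (a_1, ..., a_4) in the standard basis. For each basis vector v_i, ℓ(v_i) = <v_i, a> is a linear equation in the a_j's. Collect the n equations into a matrix system V a = ℓ, where row i of V is v_i (expressed in the standard basis). Since V is invertible (lower-triangular with 1s on the diagonal, up to permutation), solve by back-substitution:
  V =
[[1, 1, 1, 0],
 [0, 0, 1, 1],
 [1, 0, 0, 0],
 [0, 1, 0, 0]]
  V a = (2, 1, 1, 1)
Solving gives a = (1, 1, 0, 1).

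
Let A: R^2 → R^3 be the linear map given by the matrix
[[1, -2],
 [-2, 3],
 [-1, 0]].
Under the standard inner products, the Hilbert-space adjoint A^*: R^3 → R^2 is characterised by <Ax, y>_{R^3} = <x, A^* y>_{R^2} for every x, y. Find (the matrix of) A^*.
A^* = A^T =
[[1, -2, -1],
 [-2, 3, 0]]

For real matrices with standard dot products, the defining identity <Ax, y> = <x, A^* y> gives (Ax)^T y = x^T (A^*) y, i.e. x^T A^T y = x^T (A^*) y. Since this holds for all x, y, we must have A^* = A^T. Therefore
A^* =
[[1, -2, -1],
 [-2, 3, 0]].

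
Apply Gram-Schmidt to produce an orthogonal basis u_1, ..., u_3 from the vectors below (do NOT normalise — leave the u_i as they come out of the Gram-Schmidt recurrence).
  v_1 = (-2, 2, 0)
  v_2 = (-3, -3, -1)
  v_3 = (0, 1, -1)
Orthogonal basis:
  u_1 = (-2, 2, 0)
  u_2 = (-3, -3, -1)
  u_3 = (7/38, 7/38, -21/19)

Apply the Gram-Schmidt recurrence
  u_1 = v_1
  u_i = v_i − Σ_{j<i} ((v_i · u_j) / (u_j · u_j)) · u_j.

Step by step this gives:
  u_1 = (-2, 2, 0)
  u_2 = (-3, -3, -1)
  u_3 = (7/38, 7/38, -21/19)

Orthogonality check:
  u_2 · u_1 = 0 (should be 0)
  u_3 · u_1 = 0 (should be 0)
  u_3 · u_2 = 0 (should be 0)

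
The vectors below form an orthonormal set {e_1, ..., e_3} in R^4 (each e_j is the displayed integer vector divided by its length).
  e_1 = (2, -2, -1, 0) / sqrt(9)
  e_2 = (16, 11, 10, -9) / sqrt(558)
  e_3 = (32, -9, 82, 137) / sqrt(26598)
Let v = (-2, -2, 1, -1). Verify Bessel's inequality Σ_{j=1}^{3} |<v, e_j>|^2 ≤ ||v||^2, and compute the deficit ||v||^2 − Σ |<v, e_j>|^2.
Σ |<v, e_j>|^2 = 1154/429; ||v||^2 = 10; deficit = 3136/429

Write each e_j = u_j / sqrt(<u_j, u_j>) where u_j is the displayed integer vector. Then <v, e_j> = <v, u_j> / sqrt(<u_j, u_j>), so |<v, e_j>|^2 = <v, u_j>^2 / <u_j, u_j>.
Coefficients: <v, e_1> = -1/sqrt(9), <v, e_2> = -35/sqrt(558), <v, e_3> = -101/sqrt(26598).
Square and sum: Σ |<v, e_j>|^2 = 1154/429.
Compute ||v||^2 = v·v = 10.
Deficit = 10 − 1154/429 = 3136/429 ≥ 0, confirming Bessel's inequality. (The deficit equals ||v − Σ <v,e_j> e_j||^2, the squared distance from v to span{e_j}.)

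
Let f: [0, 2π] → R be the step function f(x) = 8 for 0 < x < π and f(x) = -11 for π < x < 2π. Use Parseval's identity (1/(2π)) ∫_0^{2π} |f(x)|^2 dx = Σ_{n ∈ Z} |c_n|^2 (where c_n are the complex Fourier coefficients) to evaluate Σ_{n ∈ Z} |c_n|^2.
Σ |c_n|^2 = 185/2

Parseval equates the L^2 energy of f (normalised by 1/(2π)) with the ℓ^2 sum of its Fourier coefficients: (1/(2π)) ∫_0^{2π} |f|^2 = Σ |c_n|^2.
Compute the left side: (1/(2π)) [∫_0^π 8^2 dx + ∫_π^{2π} (-11)^2 dx] = (1/(2π)) · (64π + 121π) = (64 + 121)/2 = 185/2.
So Σ_{n ∈ Z} |c_n|^2 = 185/2.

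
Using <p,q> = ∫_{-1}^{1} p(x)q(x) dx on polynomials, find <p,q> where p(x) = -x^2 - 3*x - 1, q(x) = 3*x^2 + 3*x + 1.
<p,q> = -178/15

Expand the product: p(x)·q(x) = -3*x^4 - 12*x^3 - 13*x^2 - 6*x - 1.
∫_{-1}^{1} of each monomial x^k gives [2/(k+1) if k even, 0 if k odd]. Integrating term-by-term (or equivalently evaluating the antiderivative F(x) = -3*x^5/5 - 3*x^4 - 13*x^3/3 - 3*x^2 - x at the endpoints):
  F(1) − F(−1) = -179/15 − (-1/15) = -178/15.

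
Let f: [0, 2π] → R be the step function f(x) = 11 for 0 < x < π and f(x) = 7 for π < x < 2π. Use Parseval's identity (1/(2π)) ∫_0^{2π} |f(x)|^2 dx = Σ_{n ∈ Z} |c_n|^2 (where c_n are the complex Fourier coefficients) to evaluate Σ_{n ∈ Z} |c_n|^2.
Σ |c_n|^2 = 85

Parseval equates the L^2 energy of f (normalised by 1/(2π)) with the ℓ^2 sum of its Fourier coefficients: (1/(2π)) ∫_0^{2π} |f|^2 = Σ |c_n|^2.
Compute the left side: (1/(2π)) [∫_0^π 11^2 dx + ∫_π^{2π} 7^2 dx] = (1/(2π)) · (121π + 49π) = (121 + 49)/2 = 85.
So Σ_{n ∈ Z} |c_n|^2 = 85.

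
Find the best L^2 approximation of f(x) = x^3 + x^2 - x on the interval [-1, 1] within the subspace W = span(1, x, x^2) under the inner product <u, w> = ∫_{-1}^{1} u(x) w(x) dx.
g(x) = x^2 - 2*x/5

The best approximation g ∈ W is the orthogonal projection of f onto W. Writing g = a_0 + a_1 x + a_2 x^2, the coefficients solve the normal equations G · a = b where
  G_{ij} = <φ_i, φ_j> and b_i = <f, φ_i>, with φ_0 = 1, φ_1 = x, φ_2 = x^2.
G =
  [2, 0, 2/3]
  [0, 2/3, 0]
  [2/3, 0, 2/5],
b = (2/3, -4/15, 2/5).
Solving gives a_0 = 0, a_1 = -2/5, a_2 = 1, so
  g(x) = x^2 - 2*x/5.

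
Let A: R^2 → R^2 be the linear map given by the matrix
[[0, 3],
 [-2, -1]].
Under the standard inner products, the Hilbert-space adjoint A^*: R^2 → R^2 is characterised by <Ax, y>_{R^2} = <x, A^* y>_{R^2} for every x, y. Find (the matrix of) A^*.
A^* = A^T =
[[0, -2],
 [3, -1]]

For real matrices with standard dot products, the defining identity <Ax, y> = <x, A^* y> gives (Ax)^T y = x^T (A^*) y, i.e. x^T A^T y = x^T (A^*) y. Since this holds for all x, y, we must have A^* = A^T. Therefore
A^* =
[[0, -2],
 [3, -1]].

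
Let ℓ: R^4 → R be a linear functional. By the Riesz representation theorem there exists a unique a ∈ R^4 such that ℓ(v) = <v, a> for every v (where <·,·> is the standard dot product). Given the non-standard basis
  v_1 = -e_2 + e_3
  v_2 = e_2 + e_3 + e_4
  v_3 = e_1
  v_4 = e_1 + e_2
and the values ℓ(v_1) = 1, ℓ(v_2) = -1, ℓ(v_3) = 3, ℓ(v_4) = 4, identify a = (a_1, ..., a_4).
a = (3, 1, 2, -4)

Write a = (a_1, ..., a_4) in the standard basis. For each basis vector v_i, ℓ(v_i) = <v_i, a> is a linear equation in the a_j's. Collect the n equations into a matrix system V a = ℓ, where row i of V is v_i (expressed in the standard basis). Since V is invertible (lower-triangular with 1s on the diagonal, up to permutation), solve by back-substitution:
  V =
[[0, -1, 1, 0],
 [0, 1, 1, 1],
 [1, 0, 0, 0],
 [1, 1, 0, 0]]
  V a = (1, -1, 3, 4)
Solving gives a = (3, 1, 2, -4).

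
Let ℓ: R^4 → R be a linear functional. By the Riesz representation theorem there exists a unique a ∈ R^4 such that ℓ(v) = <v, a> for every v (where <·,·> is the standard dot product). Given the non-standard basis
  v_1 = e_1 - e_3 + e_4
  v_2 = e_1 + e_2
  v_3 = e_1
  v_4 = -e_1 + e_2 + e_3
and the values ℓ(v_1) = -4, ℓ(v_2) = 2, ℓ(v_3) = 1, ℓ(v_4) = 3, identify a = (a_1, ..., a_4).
a = (1, 1, 3, -2)

Write a = (a_1, ..., a_4) in the standard basis. For each basis vector v_i, ℓ(v_i) = <v_i, a> is a linear equation in the a_j's. Collect the n equations into a matrix system V a = ℓ, where row i of V is v_i (expressed in the standard basis). Since V is invertible (lower-triangular with 1s on the diagonal, up to permutation), solve by back-substitution:
  V =
[[1, 0, -1, 1],
 [1, 1, 0, 0],
 [1, 0, 0, 0],
 [-1, 1, 1, 0]]
  V a = (-4, 2, 1, 3)
Solving gives a = (1, 1, 3, -2).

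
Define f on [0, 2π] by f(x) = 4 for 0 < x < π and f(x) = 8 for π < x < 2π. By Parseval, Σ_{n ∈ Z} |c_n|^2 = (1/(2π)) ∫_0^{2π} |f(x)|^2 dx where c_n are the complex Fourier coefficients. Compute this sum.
Σ |c_n|^2 = 40

Parseval equates the L^2 energy of f (normalised by 1/(2π)) with the ℓ^2 sum of its Fourier coefficients: (1/(2π)) ∫_0^{2π} |f|^2 = Σ |c_n|^2.
Compute the left side: (1/(2π)) [∫_0^π 4^2 dx + ∫_π^{2π} 8^2 dx] = (1/(2π)) · (16π + 64π) = (16 + 64)/2 = 40.
So Σ_{n ∈ Z} |c_n|^2 = 40.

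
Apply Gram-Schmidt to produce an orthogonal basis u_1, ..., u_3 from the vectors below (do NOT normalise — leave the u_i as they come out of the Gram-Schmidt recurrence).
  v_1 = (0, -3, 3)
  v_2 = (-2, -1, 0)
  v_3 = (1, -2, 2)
Orthogonal basis:
  u_1 = (0, -3, 3)
  u_2 = (-2, -1/2, -1/2)
  u_3 = (1/9, -2/9, -2/9)

Apply the Gram-Schmidt recurrence
  u_1 = v_1
  u_i = v_i − Σ_{j<i} ((v_i · u_j) / (u_j · u_j)) · u_j.

Step by step this gives:
  u_1 = (0, -3, 3)
  u_2 = (-2, -1/2, -1/2)
  u_3 = (1/9, -2/9, -2/9)

Orthogonality check:
  u_2 · u_1 = 0 (should be 0)
  u_3 · u_1 = 0 (should be 0)
  u_3 · u_2 = 0 (should be 0)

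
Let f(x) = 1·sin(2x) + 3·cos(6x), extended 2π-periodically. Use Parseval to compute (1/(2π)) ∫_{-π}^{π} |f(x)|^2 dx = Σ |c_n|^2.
Σ |c_n|^2 = 5

Expand |f|^2 and use orthogonality of {sin(nx), cos(mx)} on [-π, π]:
  ∫_{-π}^{π} sin(nx)^2 dx = π, ∫ cos(mx)^2 dx = π, and cross terms integrate to 0.
So ∫_{-π}^{π} f(x)^2 dx = 1^2 · π + 3^2 · π = (1 + 9)π.
Divide by 2π: (1 + 9)/2 = 5.
By Parseval, this equals Σ |c_n|^2.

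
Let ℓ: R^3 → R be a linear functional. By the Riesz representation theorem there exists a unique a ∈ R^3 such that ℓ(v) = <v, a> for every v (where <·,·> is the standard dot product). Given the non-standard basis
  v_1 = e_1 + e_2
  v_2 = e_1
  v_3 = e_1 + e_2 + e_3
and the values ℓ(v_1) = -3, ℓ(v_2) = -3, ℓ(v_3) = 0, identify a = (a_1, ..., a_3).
a = (-3, 0, 3)

Write a = (a_1, ..., a_3) in the standard basis. For each basis vector v_i, ℓ(v_i) = <v_i, a> is a linear equation in the a_j's. Collect the n equations into a matrix system V a = ℓ, where row i of V is v_i (expressed in the standard basis). Since V is invertible (lower-triangular with 1s on the diagonal, up to permutation), solve by back-substitution:
  V =
[[1, 1, 0],
 [1, 0, 0],
 [1, 1, 1]]
  V a = (-3, -3, 0)
Solving gives a = (-3, 0, 3).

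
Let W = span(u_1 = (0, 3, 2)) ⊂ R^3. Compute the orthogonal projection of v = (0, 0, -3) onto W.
proj_W(v) = (0, -18/13, -12/13)

Set up U = [u_1 | ... | u_1] ∈ R^(3×1). The projector onto W = col(U) is P = U (U^T U)^(-1) U^T.
Compute U^T U =
  [13],
and U^T v = (-6).
Solve U^T U · c = U^T v for the coefficients: c = (-6/13). The projection is proj_W(v) = U c.
Check: (v - proj_W(v)) · u_1 = 0  (should be 0).
Result: proj_W(v) = (0, -18/13, -12/13).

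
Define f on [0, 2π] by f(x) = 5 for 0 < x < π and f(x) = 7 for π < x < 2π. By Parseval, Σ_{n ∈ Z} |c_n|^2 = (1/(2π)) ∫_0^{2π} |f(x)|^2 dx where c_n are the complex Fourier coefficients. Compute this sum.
Σ |c_n|^2 = 37

Parseval equates the L^2 energy of f (normalised by 1/(2π)) with the ℓ^2 sum of its Fourier coefficients: (1/(2π)) ∫_0^{2π} |f|^2 = Σ |c_n|^2.
Compute the left side: (1/(2π)) [∫_0^π 5^2 dx + ∫_π^{2π} 7^2 dx] = (1/(2π)) · (25π + 49π) = (25 + 49)/2 = 37.
So Σ_{n ∈ Z} |c_n|^2 = 37.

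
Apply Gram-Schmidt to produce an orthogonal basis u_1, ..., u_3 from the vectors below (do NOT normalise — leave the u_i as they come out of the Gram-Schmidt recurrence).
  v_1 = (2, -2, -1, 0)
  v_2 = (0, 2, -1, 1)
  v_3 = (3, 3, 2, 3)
Orthogonal basis:
  u_1 = (2, -2, -1, 0)
  u_2 = (2/3, 4/3, -4/3, 1)
  u_3 = (13/5, 13/15, 52/15, 26/15)

Apply the Gram-Schmidt recurrence
  u_1 = v_1
  u_i = v_i − Σ_{j<i} ((v_i · u_j) / (u_j · u_j)) · u_j.

Step by step this gives:
  u_1 = (2, -2, -1, 0)
  u_2 = (2/3, 4/3, -4/3, 1)
  u_3 = (13/5, 13/15, 52/15, 26/15)

Orthogonality check:
  u_2 · u_1 = 0 (should be 0)
  u_3 · u_1 = 0 (should be 0)
  u_3 · u_2 = 0 (should be 0)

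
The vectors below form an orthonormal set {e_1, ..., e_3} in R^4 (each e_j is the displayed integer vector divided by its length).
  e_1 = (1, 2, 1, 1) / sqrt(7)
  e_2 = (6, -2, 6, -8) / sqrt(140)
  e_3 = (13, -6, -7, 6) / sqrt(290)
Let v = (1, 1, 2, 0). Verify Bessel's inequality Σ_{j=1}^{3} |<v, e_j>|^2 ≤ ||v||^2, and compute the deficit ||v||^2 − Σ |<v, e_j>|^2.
Σ |<v, e_j>|^2 = 323/58; ||v||^2 = 6; deficit = 25/58

Write each e_j = u_j / sqrt(<u_j, u_j>) where u_j is the displayed integer vector. Then <v, e_j> = <v, u_j> / sqrt(<u_j, u_j>), so |<v, e_j>|^2 = <v, u_j>^2 / <u_j, u_j>.
Coefficients: <v, e_1> = 5/sqrt(7), <v, e_2> = 16/sqrt(140), <v, e_3> = -7/sqrt(290).
Square and sum: Σ |<v, e_j>|^2 = 323/58.
Compute ||v||^2 = v·v = 6.
Deficit = 6 − 323/58 = 25/58 ≥ 0, confirming Bessel's inequality. (The deficit equals ||v − Σ <v,e_j> e_j||^2, the squared distance from v to span{e_j}.)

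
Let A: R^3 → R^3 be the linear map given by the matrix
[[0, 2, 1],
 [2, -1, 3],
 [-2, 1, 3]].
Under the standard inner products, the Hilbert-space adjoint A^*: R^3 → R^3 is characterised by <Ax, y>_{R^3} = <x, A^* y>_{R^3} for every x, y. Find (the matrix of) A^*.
A^* = A^T =
[[0, 2, -2],
 [2, -1, 1],
 [1, 3, 3]]

For real matrices with standard dot products, the defining identity <Ax, y> = <x, A^* y> gives (Ax)^T y = x^T (A^*) y, i.e. x^T A^T y = x^T (A^*) y. Since this holds for all x, y, we must have A^* = A^T. Therefore
A^* =
[[0, 2, -2],
 [2, -1, 1],
 [1, 3, 3]].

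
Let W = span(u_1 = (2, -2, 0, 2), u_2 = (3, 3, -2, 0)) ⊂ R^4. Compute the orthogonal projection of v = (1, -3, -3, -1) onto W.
proj_W(v) = (1, -1, 0, 1)

Set up U = [u_1 | ... | u_2] ∈ R^(4×2). The projector onto W = col(U) is P = U (U^T U)^(-1) U^T.
Compute U^T U =
  [12, 0]
  [0, 22],
and U^T v = (6, 0).
Solve U^T U · c = U^T v for the coefficients: c = (1/2, 0). The projection is proj_W(v) = U c.
Check: (v - proj_W(v)) · u_1 = 0  (should be 0).
Check: (v - proj_W(v)) · u_2 = 0  (should be 0).
Result: proj_W(v) = (1, -1, 0, 1).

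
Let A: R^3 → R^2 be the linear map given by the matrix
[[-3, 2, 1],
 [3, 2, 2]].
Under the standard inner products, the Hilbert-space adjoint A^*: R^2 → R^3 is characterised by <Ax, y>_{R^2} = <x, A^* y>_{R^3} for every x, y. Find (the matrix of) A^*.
A^* = A^T =
[[-3, 3],
 [2, 2],
 [1, 2]]

For real matrices with standard dot products, the defining identity <Ax, y> = <x, A^* y> gives (Ax)^T y = x^T (A^*) y, i.e. x^T A^T y = x^T (A^*) y. Since this holds for all x, y, we must have A^* = A^T. Therefore
A^* =
[[-3, 3],
 [2, 2],
 [1, 2]].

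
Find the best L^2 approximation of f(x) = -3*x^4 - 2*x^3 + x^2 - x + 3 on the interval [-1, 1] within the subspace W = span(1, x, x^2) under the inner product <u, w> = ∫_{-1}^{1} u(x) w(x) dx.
g(x) = -11*x^2/7 - 11*x/5 + 114/35

The best approximation g ∈ W is the orthogonal projection of f onto W. Writing g = a_0 + a_1 x + a_2 x^2, the coefficients solve the normal equations G · a = b where
  G_{ij} = <φ_i, φ_j> and b_i = <f, φ_i>, with φ_0 = 1, φ_1 = x, φ_2 = x^2.
G =
  [2, 0, 2/3]
  [0, 2/3, 0]
  [2/3, 0, 2/5],
b = (82/15, -22/15, 54/35).
Solving gives a_0 = 114/35, a_1 = -11/5, a_2 = -11/7, so
  g(x) = -11*x^2/7 - 11*x/5 + 114/35.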